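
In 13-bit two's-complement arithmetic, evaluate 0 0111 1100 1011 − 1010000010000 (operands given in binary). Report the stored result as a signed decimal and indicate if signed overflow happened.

-3141; overflow

0 0111 1100 1011 → 0011111001011 = 1995 (signed)
1010000010000 = -3056 (signed)
Subtract via negate-and-add: invert 1010000010000 + 1 = 0101111110000 (i.e. 3056).
  0011111001011
+ 0101111110000
= 1001110111011
Result 1001110111011: MSB = 1 → 5051 − 8192 = -3141.
Both addends (after negating the subtrahend) are non-negative but the stored result is negative: signed overflow. The true value 1995 − (-3056) = 5051 lies outside [-4096, 4095].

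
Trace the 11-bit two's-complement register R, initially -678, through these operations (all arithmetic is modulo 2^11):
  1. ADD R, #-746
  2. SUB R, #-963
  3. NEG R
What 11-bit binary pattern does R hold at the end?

00111001101

Start: R = -678 = 10101011010.
R = -678 + (-746) = -1424; wraps to 624 = 01001110000
R = 624 − (-963) = 1587; wraps to -461 = 11000110011
R = −(-461) = 461 = 00111001101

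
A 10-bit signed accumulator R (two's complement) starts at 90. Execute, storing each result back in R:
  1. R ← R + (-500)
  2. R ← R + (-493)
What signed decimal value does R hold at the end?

Start: R = 90 = 0001011010.
R = 90 + (-500) = -410 = 1001100110
R = -410 + (-493) = -903; wraps to 121 = 0001111001

121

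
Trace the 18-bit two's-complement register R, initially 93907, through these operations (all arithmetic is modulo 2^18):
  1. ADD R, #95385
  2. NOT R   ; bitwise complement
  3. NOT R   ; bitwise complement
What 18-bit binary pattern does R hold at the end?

Start: R = 93907 = 010110111011010011.
R = 93907 + 95385 = 189292; wraps to -72852 = 101110001101101100
R = NOT 101110001101101100 = 010001110010010011 = 72851
R = NOT 010001110010010011 = 101110001101101100 = -72852

101110001101101100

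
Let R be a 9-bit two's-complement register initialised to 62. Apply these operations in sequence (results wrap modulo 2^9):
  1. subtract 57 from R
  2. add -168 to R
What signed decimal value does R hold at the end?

-163

Start: R = 62 = 000111110.
R = 62 − 57 = 5 = 000000101
R = 5 + (-168) = -163 = 101011101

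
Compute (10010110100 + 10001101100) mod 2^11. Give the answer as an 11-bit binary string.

00100100000

  10010110100
+ 10001101100
= 00100100000  (discard carry-out 1)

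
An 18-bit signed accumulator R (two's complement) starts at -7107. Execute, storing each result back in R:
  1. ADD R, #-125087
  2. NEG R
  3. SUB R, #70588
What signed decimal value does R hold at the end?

Start: R = -7107 = 111110010000111101.
R = -7107 + (-125087) = -132194; wraps to 129950 = 011111101110011110
R = −(129950) = -129950 = 100000010001100010
R = -129950 − 70588 = -200538; wraps to 61606 = 001111000010100110

61606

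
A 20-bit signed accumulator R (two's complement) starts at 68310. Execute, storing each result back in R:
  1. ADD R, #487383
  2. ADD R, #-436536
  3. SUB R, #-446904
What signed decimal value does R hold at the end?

Start: R = 68310 = 00010000101011010110.
R = 68310 + 487383 = 555693; wraps to -492883 = 10000111101010101101
R = -492883 + (-436536) = -929419; wraps to 119157 = 00011101000101110101
R = 119157 − (-446904) = 566061; wraps to -482515 = 10001010001100101101

-482515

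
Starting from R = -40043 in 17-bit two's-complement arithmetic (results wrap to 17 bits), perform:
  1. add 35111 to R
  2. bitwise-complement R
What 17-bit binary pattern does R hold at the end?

00001001101000011

Start: R = -40043 = 10110001110010101.
R = -40043 + 35111 = -4932 = 11110110010111100
R = NOT 11110110010111100 = 00001001101000011 = 4931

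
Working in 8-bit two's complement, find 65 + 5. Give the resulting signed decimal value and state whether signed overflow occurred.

70; no overflow

65 → 01000001
5 → 00000101
  01000001
+ 00000101
= 01000110
Result 01000110: MSB = 0 → value 70.
Both addends are non-negative and so is the stored result: no signed overflow.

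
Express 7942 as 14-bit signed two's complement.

01111100000110

7942 is non-negative, so write it directly in 14 bits: 01111100000110.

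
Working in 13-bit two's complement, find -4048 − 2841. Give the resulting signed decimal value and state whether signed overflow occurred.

-4048 → 1000000110000
2841 → 0101100011001
Subtract via negate-and-add: invert 0101100011001 + 1 = 1010011100111 (i.e. -2841).
  1000000110000
+ 1010011100111
= 0010100010111  (discard carry-out 1)
Result 0010100010111: MSB = 0 → value 1303.
Both addends (after negating the subtrahend) are negative but the stored result is non-negative: signed overflow. The true value -4048 − 2841 = -6889 lies outside [-4096, 4095].

1303; overflow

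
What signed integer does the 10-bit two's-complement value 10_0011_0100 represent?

MSB is 1, so the value is negative.
Invert: 0111001011. Add 1: 0111001100 = 460. So the value is −460.

-460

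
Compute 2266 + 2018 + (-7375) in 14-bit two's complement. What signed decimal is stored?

-3091

2266 + 2018 = 4284 (01000010111100)
4284 + (-7375) = -3091 (11001111101101)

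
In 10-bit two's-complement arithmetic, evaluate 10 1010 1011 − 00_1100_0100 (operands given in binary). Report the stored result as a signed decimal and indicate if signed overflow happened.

487; overflow

10 1010 1011 → 1010101011 = -341 (signed)
00_1100_0100 → 0011000100 = 196 (signed)
Subtract via negate-and-add: invert 0011000100 + 1 = 1100111100 (i.e. -196).
  1010101011
+ 1100111100
= 0111100111  (discard carry-out 1)
Result 0111100111: MSB = 0 → value 487.
Both addends (after negating the subtrahend) are negative but the stored result is non-negative: signed overflow. The true value -341 − 196 = -537 lies outside [-512, 511].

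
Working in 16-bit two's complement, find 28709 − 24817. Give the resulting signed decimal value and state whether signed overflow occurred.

28709 → 0111000000100101
24817 → 0110000011110001
Subtract via negate-and-add: invert 0110000011110001 + 1 = 1001111100001111 (i.e. -24817).
  0111000000100101
+ 1001111100001111
= 0000111100110100  (discard carry-out 1)
Result 0000111100110100: MSB = 0 → value 3892.
Addends (after negating the subtrahend) have opposite signs, so signed overflow cannot occur.

3892; no overflow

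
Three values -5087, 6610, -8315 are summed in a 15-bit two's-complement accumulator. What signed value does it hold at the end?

-6792

-5087 + 6610 = 1523 (000010111110011)
1523 + (-8315) = -6792 (110010101111000)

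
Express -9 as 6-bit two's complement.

110111

|-9| = 9 = 001001 in 6 bits.
Invert the bits: 110110. Add 1: 110111.
Check: 110111 reads as 55 − 64 = -9.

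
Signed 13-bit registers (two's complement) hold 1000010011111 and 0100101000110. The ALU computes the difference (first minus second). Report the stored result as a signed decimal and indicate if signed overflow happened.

1881; overflow

1000010011111 = -3937 (signed)
0100101000110 = 2374 (signed)
Subtract via negate-and-add: invert 0100101000110 + 1 = 1011010111010 (i.e. -2374).
  1000010011111
+ 1011010111010
= 0011101011001  (discard carry-out 1)
Result 0011101011001: MSB = 0 → value 1881.
Both addends (after negating the subtrahend) are negative but the stored result is non-negative: signed overflow. The true value -3937 − 2374 = -6311 lies outside [-4096, 4095].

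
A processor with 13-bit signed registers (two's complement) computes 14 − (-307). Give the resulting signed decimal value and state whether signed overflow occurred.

321; no overflow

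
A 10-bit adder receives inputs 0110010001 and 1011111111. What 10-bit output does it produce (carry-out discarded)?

0010010000

  0110010001
+ 1011111111
= 0010010000  (discard carry-out 1)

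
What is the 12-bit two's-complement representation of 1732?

1732 is non-negative, so write it directly in 12 bits: 011011000100.

011011000100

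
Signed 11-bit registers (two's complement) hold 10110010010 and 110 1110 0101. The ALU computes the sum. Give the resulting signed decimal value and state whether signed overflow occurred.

-905; no overflow

10110010010 = -622 (signed)
110 1110 0101 → 11011100101 = -283 (signed)
  10110010010
+ 11011100101
= 10001110111  (discard carry-out 1)
Result 10001110111: MSB = 1 → 1143 − 2048 = -905.
Both addends are negative and so is the stored result: no signed overflow.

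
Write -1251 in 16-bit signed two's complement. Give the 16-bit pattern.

1111101100011101

|-1251| = 1251 = 0000010011100011 in 16 bits.
Invert the bits: 1111101100011100. Add 1: 1111101100011101.
Check: 1111101100011101 reads as 64285 − 65536 = -1251.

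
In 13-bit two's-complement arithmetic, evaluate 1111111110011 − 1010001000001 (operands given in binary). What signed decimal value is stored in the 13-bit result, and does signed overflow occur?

2994; no overflow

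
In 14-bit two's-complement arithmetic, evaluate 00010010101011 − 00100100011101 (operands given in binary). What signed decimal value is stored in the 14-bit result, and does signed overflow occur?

00010010101011 = 1195 (signed)
00100100011101 = 2333 (signed)
Subtract via negate-and-add: invert 00100100011101 + 1 = 11011011100011 (i.e. -2333).
  00010010101011
+ 11011011100011
= 11101110001110
Result 11101110001110: MSB = 1 → 15246 − 16384 = -1138.
Addends (after negating the subtrahend) have opposite signs, so signed overflow cannot occur.

-1138; no overflow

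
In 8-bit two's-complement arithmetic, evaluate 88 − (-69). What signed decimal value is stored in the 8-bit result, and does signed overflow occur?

-99; overflow

88 → 01011000
-69 → 10111011
Subtract via negate-and-add: invert 10111011 + 1 = 01000101 (i.e. 69).
  01011000
+ 01000101
= 10011101
Result 10011101: MSB = 1 → 157 − 256 = -99.
Both addends (after negating the subtrahend) are non-negative but the stored result is negative: signed overflow. The true value 88 − (-69) = 157 lies outside [-128, 127].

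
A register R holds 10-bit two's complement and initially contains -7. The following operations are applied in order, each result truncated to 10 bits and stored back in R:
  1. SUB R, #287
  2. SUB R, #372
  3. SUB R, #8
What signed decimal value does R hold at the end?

350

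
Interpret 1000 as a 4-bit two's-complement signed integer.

-8

MSB is 1, so the value is negative.
Unsigned reading: 8. Subtract 2^4 = 16: 8 − 16 = -8.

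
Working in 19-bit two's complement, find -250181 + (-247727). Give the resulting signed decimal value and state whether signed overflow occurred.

-250181 → 1000010111010111011
-247727 → 1000011100001010001
  1000010111010111011
+ 1000011100001010001
= 0000110011100001100  (discard carry-out 1)
Result 0000110011100001100: MSB = 0 → value 26380.
Both addends are negative but the stored result is non-negative: signed overflow. The true value -250181 + (-247727) = -497908 lies outside [-262144, 262143].

26380; overflow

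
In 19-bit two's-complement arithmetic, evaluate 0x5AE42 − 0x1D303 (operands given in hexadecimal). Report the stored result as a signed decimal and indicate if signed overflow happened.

0x5AE42 = 1011010111001000010 = -151998 (signed)
0x1D303 = 0011101001100000011 = 119555 (signed)
Subtract via negate-and-add: invert 0011101001100000011 + 1 = 1100010110011111101 (i.e. -119555).
  1011010111001000010
+ 1100010110011111101
= 0111101101100111111  (discard carry-out 1)
Result 0111101101100111111: MSB = 0 → value 252735.
Both addends (after negating the subtrahend) are negative but the stored result is non-negative: signed overflow. The true value -151998 − 119555 = -271553 lies outside [-262144, 262143].

252735; overflow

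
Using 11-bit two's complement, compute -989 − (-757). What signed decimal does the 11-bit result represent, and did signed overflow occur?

-232; no overflow

-989 → 10000100011
-757 → 10100001011
Subtract via negate-and-add: invert 10100001011 + 1 = 01011110101 (i.e. 757).
  10000100011
+ 01011110101
= 11100011000
Result 11100011000: MSB = 1 → 1816 − 2048 = -232.
Addends (after negating the subtrahend) have opposite signs, so signed overflow cannot occur.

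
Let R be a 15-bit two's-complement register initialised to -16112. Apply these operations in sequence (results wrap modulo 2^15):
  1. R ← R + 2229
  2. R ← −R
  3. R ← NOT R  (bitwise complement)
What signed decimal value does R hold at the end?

-13884

Start: R = -16112 = 100000100010000.
R = -16112 + 2229 = -13883 = 100100111000101
R = −(-13883) = 13883 = 011011000111011
R = NOT 011011000111011 = 100100111000100 = -13884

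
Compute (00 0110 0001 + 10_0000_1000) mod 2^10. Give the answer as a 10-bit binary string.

1001101001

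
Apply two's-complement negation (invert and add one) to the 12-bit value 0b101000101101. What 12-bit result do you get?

010111010011

Invert: 010111010010. Add 1: 010111010011.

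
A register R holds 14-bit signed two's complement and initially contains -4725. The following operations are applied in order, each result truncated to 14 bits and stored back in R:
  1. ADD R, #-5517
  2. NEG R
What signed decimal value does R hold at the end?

-6142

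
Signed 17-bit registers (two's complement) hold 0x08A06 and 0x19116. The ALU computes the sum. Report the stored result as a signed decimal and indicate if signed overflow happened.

0x08A06 = 01000101000000110 = 35334 (signed)
0x19116 = 11001000100010110 = -28394 (signed)
  01000101000000110
+ 11001000100010110
= 00001101100011100  (discard carry-out 1)
Result 00001101100011100: MSB = 0 → value 6940.
Addends have opposite signs, so signed overflow cannot occur.

6940; no overflow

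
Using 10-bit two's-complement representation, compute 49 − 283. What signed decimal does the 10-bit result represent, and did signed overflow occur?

49 → 0000110001
283 → 0100011011
Subtract via negate-and-add: invert 0100011011 + 1 = 1011100101 (i.e. -283).
  0000110001
+ 1011100101
= 1100010110
Result 1100010110: MSB = 1 → 790 − 1024 = -234.
Addends (after negating the subtrahend) have opposite signs, so signed overflow cannot occur.

-234; no overflow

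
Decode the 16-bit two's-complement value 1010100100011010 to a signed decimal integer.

MSB is 1, so the value is negative.
Invert: 0101011011100101. Add 1: 0101011011100110 = 22246. So the value is −22246.

-22246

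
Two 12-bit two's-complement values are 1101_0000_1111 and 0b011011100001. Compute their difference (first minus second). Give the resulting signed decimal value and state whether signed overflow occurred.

1582; overflow

1101_0000_1111 → 110100001111 = -753 (signed)
0b011011100001 → 011011100001 = 1761 (signed)
Subtract via negate-and-add: invert 011011100001 + 1 = 100100011111 (i.e. -1761).
  110100001111
+ 100100011111
= 011000101110  (discard carry-out 1)
Result 011000101110: MSB = 0 → value 1582.
Both addends (after negating the subtrahend) are negative but the stored result is non-negative: signed overflow. The true value -753 − 1761 = -2514 lies outside [-2048, 2047].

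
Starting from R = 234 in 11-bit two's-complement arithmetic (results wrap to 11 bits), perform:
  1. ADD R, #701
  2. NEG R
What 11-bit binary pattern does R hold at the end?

10001011001

Start: R = 234 = 00011101010.
R = 234 + 701 = 935 = 01110100111
R = −(935) = -935 = 10001011001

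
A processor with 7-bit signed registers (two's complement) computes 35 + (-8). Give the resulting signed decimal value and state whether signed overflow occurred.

27; no overflow

35 → 0100011
-8 → 1111000
  0100011
+ 1111000
= 0011011  (discard carry-out 1)
Result 0011011: MSB = 0 → value 27.
Addends have opposite signs, so signed overflow cannot occur.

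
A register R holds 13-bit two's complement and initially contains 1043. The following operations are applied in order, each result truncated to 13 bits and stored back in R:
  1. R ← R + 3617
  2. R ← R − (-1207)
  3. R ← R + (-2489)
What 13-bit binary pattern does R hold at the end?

0110100110010

Start: R = 1043 = 0010000010011.
R = 1043 + 3617 = 4660; wraps to -3532 = 1001000110100
R = -3532 − (-1207) = -2325 = 1011011101011
R = -2325 + (-2489) = -4814; wraps to 3378 = 0110100110010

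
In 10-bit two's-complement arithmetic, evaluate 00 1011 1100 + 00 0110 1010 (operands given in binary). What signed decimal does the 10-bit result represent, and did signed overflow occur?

294; no overflow

00 1011 1100 → 0010111100 = 188 (signed)
00 0110 1010 → 0001101010 = 106 (signed)
  0010111100
+ 0001101010
= 0100100110
Result 0100100110: MSB = 0 → value 294.
Both addends are non-negative and so is the stored result: no signed overflow.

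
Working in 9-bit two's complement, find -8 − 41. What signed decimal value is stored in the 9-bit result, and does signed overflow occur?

-8 → 111111000
41 → 000101001
Subtract via negate-and-add: invert 000101001 + 1 = 111010111 (i.e. -41).
  111111000
+ 111010111
= 111001111  (discard carry-out 1)
Result 111001111: MSB = 1 → 463 − 512 = -49.
Both addends (after negating the subtrahend) are negative and so is the stored result: no signed overflow.

-49; no overflow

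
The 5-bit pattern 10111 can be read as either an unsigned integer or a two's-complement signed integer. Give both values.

Unsigned: 10111 = 23.
Signed: MSB=1 → 23 − 32 = -9.

unsigned = 23, signed = -9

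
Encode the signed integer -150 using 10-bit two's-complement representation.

1101101010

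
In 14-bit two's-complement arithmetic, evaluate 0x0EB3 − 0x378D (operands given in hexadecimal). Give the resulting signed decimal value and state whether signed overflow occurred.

0x0EB3 = 00111010110011 = 3763 (signed)
0x378D = 11011110001101 = -2163 (signed)
Subtract via negate-and-add: invert 11011110001101 + 1 = 00100001110011 (i.e. 2163).
  00111010110011
+ 00100001110011
= 01011100100110
Result 01011100100110: MSB = 0 → value 5926.
Both addends (after negating the subtrahend) are non-negative and so is the stored result: no signed overflow.

5926; no overflow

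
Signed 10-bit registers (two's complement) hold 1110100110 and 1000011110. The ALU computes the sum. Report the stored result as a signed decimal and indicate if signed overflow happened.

1110100110 = -90 (signed)
1000011110 = -482 (signed)
  1110100110
+ 1000011110
= 0111000100  (discard carry-out 1)
Result 0111000100: MSB = 0 → value 452.
Both addends are negative but the stored result is non-negative: signed overflow. The true value -90 + (-482) = -572 lies outside [-512, 511].

452; overflow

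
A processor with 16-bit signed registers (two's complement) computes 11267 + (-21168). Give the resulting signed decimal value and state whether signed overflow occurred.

-9901; no overflow

11267 → 0010110000000011
-21168 → 1010110101010000
  0010110000000011
+ 1010110101010000
= 1101100101010011
Result 1101100101010011: MSB = 1 → 55635 − 65536 = -9901.
Addends have opposite signs, so signed overflow cannot occur.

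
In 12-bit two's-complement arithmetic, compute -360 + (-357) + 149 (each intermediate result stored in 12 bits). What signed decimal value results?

-568

-360 + (-357) = -717 (110100110011)
-717 + 149 = -568 (110111001000)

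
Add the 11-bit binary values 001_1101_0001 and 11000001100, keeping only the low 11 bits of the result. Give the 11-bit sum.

  00111010001
+ 11000001100
= 11111011101

11111011101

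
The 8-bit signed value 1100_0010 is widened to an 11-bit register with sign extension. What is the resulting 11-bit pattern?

11111000010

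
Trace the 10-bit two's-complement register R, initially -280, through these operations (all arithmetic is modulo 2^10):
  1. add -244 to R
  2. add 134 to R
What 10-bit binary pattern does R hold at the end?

1001111010

Start: R = -280 = 1011101000.
R = -280 + (-244) = -524; wraps to 500 = 0111110100
R = 500 + 134 = 634; wraps to -390 = 1001111010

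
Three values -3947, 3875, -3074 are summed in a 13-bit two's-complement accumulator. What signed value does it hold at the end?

-3947 + 3875 = -72 (1111110111000)
-72 + (-3074) = -3146 (1001110110110)

-3146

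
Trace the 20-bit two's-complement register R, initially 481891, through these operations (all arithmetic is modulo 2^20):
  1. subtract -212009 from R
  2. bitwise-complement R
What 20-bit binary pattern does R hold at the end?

01010110100101110011

Start: R = 481891 = 01110101101001100011.
R = 481891 − (-212009) = 693900; wraps to -354676 = 10101001011010001100
R = NOT 10101001011010001100 = 01010110100101110011 = 354675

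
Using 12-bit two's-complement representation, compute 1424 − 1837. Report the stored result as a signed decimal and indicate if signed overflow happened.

1424 → 010110010000
1837 → 011100101101
Subtract via negate-and-add: invert 011100101101 + 1 = 100011010011 (i.e. -1837).
  010110010000
+ 100011010011
= 111001100011
Result 111001100011: MSB = 1 → 3683 − 4096 = -413.
Addends (after negating the subtrahend) have opposite signs, so signed overflow cannot occur.

-413; no overflow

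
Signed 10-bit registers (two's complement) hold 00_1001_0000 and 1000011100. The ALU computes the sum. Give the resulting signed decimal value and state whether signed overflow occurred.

-340; no overflow

00_1001_0000 → 0010010000 = 144 (signed)
1000011100 = -484 (signed)
  0010010000
+ 1000011100
= 1010101100
Result 1010101100: MSB = 1 → 684 − 1024 = -340.
Addends have opposite signs, so signed overflow cannot occur.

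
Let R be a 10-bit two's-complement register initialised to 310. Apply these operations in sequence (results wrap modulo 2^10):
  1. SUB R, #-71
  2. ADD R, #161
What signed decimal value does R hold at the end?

-482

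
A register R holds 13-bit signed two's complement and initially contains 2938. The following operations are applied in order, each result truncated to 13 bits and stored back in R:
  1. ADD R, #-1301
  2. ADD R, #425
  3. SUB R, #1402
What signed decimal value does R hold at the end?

Start: R = 2938 = 0101101111010.
R = 2938 + (-1301) = 1637 = 0011001100101
R = 1637 + 425 = 2062 = 0100000001110
R = 2062 − 1402 = 660 = 0001010010100

660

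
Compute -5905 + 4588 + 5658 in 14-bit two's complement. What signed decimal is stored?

-5905 + 4588 = -1317 (11101011011011)
-1317 + 5658 = 4341 (01000011110101)

4341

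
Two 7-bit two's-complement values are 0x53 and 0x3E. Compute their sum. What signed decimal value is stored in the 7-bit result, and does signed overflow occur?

17; no overflow

0x53 = 1010011 = -45 (signed)
0x3E = 0111110 = 62 (signed)
  1010011
+ 0111110
= 0010001  (discard carry-out 1)
Result 0010001: MSB = 0 → value 17.
Addends have opposite signs, so signed overflow cannot occur.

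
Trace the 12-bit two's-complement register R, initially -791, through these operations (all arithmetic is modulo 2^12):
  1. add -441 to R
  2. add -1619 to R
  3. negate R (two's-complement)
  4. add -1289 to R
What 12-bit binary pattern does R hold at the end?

Start: R = -791 = 110011101001.
R = -791 + (-441) = -1232 = 101100110000
R = -1232 + (-1619) = -2851; wraps to 1245 = 010011011101
R = −(1245) = -1245 = 101100100011
R = -1245 + (-1289) = -2534; wraps to 1562 = 011000011010

011000011010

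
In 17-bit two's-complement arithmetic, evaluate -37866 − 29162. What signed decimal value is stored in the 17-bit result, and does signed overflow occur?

64044; overflow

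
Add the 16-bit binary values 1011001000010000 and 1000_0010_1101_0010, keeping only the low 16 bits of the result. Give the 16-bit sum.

0011010011100010

  1011001000010000
+ 1000001011010010
= 0011010011100010  (discard carry-out 1)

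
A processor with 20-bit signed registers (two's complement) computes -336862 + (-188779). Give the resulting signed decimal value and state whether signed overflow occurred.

522935; overflow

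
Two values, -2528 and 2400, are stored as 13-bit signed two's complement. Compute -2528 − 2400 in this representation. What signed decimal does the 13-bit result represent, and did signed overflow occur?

3264; overflow

-2528 → 1011000100000
2400 → 0100101100000
Subtract via negate-and-add: invert 0100101100000 + 1 = 1011010100000 (i.e. -2400).
  1011000100000
+ 1011010100000
= 0110011000000  (discard carry-out 1)
Result 0110011000000: MSB = 0 → value 3264.
Both addends (after negating the subtrahend) are negative but the stored result is non-negative: signed overflow. The true value -2528 − 2400 = -4928 lies outside [-4096, 4095].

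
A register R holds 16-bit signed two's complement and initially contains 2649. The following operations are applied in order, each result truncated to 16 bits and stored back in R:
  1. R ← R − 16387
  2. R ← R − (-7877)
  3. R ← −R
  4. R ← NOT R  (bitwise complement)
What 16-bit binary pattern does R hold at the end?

1110100100011010

Start: R = 2649 = 0000101001011001.
R = 2649 − 16387 = -13738 = 1100101001010110
R = -13738 − (-7877) = -5861 = 1110100100011011
R = −(-5861) = 5861 = 0001011011100101
R = NOT 0001011011100101 = 1110100100011010 = -5862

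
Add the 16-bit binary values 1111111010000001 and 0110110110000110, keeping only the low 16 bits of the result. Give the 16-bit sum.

0110110000000111

  1111111010000001
+ 0110110110000110
= 0110110000000111  (discard carry-out 1)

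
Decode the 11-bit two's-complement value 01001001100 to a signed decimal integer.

588

MSB is 0, so the value is non-negative: 01001001100 = 588.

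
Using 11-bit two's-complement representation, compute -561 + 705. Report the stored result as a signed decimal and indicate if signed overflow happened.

-561 → 10111001111
705 → 01011000001
  10111001111
+ 01011000001
= 00010010000  (discard carry-out 1)
Result 00010010000: MSB = 0 → value 144.
Addends have opposite signs, so signed overflow cannot occur.

144; no overflow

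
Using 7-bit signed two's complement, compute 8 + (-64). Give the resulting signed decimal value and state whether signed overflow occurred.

8 → 0001000
-64 → 1000000
  0001000
+ 1000000
= 1001000
Result 1001000: MSB = 1 → 72 − 128 = -56.
Addends have opposite signs, so signed overflow cannot occur.

-56; no overflow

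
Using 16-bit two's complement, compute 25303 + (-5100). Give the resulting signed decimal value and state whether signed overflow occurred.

20203; no overflow

25303 → 0110001011010111
-5100 → 1110110000010100
  0110001011010111
+ 1110110000010100
= 0100111011101011  (discard carry-out 1)
Result 0100111011101011: MSB = 0 → value 20203.
Addends have opposite signs, so signed overflow cannot occur.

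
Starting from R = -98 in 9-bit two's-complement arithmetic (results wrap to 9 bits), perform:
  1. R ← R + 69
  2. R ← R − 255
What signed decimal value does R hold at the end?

Start: R = -98 = 110011110.
R = -98 + 69 = -29 = 111100011
R = -29 − 255 = -284; wraps to 228 = 011100100

228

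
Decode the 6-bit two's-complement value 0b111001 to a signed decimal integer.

-7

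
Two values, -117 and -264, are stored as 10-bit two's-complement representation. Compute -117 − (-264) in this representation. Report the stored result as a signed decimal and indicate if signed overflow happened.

-117 → 1110001011
-264 → 1011111000
Subtract via negate-and-add: invert 1011111000 + 1 = 0100001000 (i.e. 264).
  1110001011
+ 0100001000
= 0010010011  (discard carry-out 1)
Result 0010010011: MSB = 0 → value 147.
Addends (after negating the subtrahend) have opposite signs, so signed overflow cannot occur.

147; no overflow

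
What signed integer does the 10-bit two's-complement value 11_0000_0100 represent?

-252

MSB is 1, so the value is negative.
Unsigned reading: 772. Subtract 2^10 = 1024: 772 − 1024 = -252.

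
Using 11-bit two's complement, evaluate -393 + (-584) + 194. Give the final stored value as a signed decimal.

-783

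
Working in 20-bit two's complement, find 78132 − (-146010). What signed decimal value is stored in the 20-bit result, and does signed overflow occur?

78132 → 00010011000100110100
-146010 → 11011100010110100110
Subtract via negate-and-add: invert 11011100010110100110 + 1 = 00100011101001011010 (i.e. 146010).
  00010011000100110100
+ 00100011101001011010
= 00110110101110001110
Result 00110110101110001110: MSB = 0 → value 224142.
Both addends (after negating the subtrahend) are non-negative and so is the stored result: no signed overflow.

224142; no overflow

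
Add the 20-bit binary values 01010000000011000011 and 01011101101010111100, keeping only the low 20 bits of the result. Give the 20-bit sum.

10101101101101111111

  01010000000011000011
+ 01011101101010111100
= 10101101101101111111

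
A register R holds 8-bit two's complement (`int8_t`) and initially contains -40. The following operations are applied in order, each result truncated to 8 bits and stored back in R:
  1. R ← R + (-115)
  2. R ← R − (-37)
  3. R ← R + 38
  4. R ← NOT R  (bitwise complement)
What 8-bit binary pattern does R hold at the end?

Start: R = -40 = 11011000.
R = -40 + (-115) = -155; wraps to 101 = 01100101
R = 101 − (-37) = 138; wraps to -118 = 10001010
R = -118 + 38 = -80 = 10110000
R = NOT 10110000 = 01001111 = 79

01001111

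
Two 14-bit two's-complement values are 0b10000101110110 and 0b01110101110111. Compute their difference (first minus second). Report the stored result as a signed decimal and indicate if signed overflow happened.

1023; overflow

0b10000101110110 → 10000101110110 = -7818 (signed)
0b01110101110111 → 01110101110111 = 7543 (signed)
Subtract via negate-and-add: invert 01110101110111 + 1 = 10001010001001 (i.e. -7543).
  10000101110110
+ 10001010001001
= 00001111111111  (discard carry-out 1)
Result 00001111111111: MSB = 0 → value 1023.
Both addends (after negating the subtrahend) are negative but the stored result is non-negative: signed overflow. The true value -7818 − 7543 = -15361 lies outside [-8192, 8191].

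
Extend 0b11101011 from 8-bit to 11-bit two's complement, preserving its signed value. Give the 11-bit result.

MSB of 11101011 is 1; replicate it into the new high bits.
111|11101011 → 11111101011 (still -21).

11111101011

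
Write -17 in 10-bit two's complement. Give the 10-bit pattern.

1111101111

|-17| = 17 = 0000010001 in 10 bits.
Invert the bits: 1111101110. Add 1: 1111101111.
Check: 1111101111 reads as 1007 − 1024 = -17.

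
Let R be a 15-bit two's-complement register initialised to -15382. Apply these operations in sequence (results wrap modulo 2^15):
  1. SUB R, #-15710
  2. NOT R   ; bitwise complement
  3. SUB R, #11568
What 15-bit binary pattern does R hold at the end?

Start: R = -15382 = 100001111101010.
R = -15382 − (-15710) = 328 = 000000101001000
R = NOT 000000101001000 = 111111010110111 = -329
R = -329 − 11568 = -11897 = 101000110000111

101000110000111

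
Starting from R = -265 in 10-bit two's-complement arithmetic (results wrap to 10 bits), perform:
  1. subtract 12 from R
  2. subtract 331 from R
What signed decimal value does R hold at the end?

Start: R = -265 = 1011110111.
R = -265 − 12 = -277 = 1011101011
R = -277 − 331 = -608; wraps to 416 = 0110100000

416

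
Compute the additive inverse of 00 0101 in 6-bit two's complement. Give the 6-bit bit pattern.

111011

Invert: 111010. Add 1: 111011.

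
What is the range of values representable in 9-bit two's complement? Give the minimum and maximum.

min = -256, max = 255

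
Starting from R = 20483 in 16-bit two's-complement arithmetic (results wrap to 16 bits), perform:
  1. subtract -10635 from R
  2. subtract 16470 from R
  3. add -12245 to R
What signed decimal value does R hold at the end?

Start: R = 20483 = 0101000000000011.
R = 20483 − (-10635) = 31118 = 0111100110001110
R = 31118 − 16470 = 14648 = 0011100100111000
R = 14648 + (-12245) = 2403 = 0000100101100011

2403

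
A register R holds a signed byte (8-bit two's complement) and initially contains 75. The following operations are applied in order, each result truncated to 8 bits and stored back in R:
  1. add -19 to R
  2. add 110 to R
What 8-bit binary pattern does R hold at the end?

10100110

Start: R = 75 = 01001011.
R = 75 + (-19) = 56 = 00111000
R = 56 + 110 = 166; wraps to -90 = 10100110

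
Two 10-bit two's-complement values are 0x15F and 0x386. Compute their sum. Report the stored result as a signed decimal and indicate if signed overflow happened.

229; no overflow

0x15F = 0101011111 = 351 (signed)
0x386 = 1110000110 = -122 (signed)
  0101011111
+ 1110000110
= 0011100101  (discard carry-out 1)
Result 0011100101: MSB = 0 → value 229.
Addends have opposite signs, so signed overflow cannot occur.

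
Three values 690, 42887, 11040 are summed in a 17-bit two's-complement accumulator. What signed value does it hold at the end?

54617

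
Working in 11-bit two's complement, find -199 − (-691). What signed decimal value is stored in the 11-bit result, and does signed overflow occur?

-199 → 11100111001
-691 → 10101001101
Subtract via negate-and-add: invert 10101001101 + 1 = 01010110011 (i.e. 691).
  11100111001
+ 01010110011
= 00111101100  (discard carry-out 1)
Result 00111101100: MSB = 0 → value 492.
Addends (after negating the subtrahend) have opposite signs, so signed overflow cannot occur.

492; no overflow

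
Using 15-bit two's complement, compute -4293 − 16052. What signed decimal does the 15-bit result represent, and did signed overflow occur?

12423; overflow

-4293 → 110111100111011
16052 → 011111010110100
Subtract via negate-and-add: invert 011111010110100 + 1 = 100000101001100 (i.e. -16052).
  110111100111011
+ 100000101001100
= 011000010000111  (discard carry-out 1)
Result 011000010000111: MSB = 0 → value 12423.
Both addends (after negating the subtrahend) are negative but the stored result is non-negative: signed overflow. The true value -4293 − 16052 = -20345 lies outside [-16384, 16383].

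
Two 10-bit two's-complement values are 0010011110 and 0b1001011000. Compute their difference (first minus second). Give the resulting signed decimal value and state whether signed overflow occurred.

-442; overflow

0010011110 = 158 (signed)
0b1001011000 → 1001011000 = -424 (signed)
Subtract via negate-and-add: invert 1001011000 + 1 = 0110101000 (i.e. 424).
  0010011110
+ 0110101000
= 1001000110
Result 1001000110: MSB = 1 → 582 − 1024 = -442.
Both addends (after negating the subtrahend) are non-negative but the stored result is negative: signed overflow. The true value 158 − (-424) = 582 lies outside [-512, 511].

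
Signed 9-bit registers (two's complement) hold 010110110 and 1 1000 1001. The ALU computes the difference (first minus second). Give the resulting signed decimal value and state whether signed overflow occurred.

-211; overflow

010110110 = 182 (signed)
1 1000 1001 → 110001001 = -119 (signed)
Subtract via negate-and-add: invert 110001001 + 1 = 001110111 (i.e. 119).
  010110110
+ 001110111
= 100101101
Result 100101101: MSB = 1 → 301 − 512 = -211.
Both addends (after negating the subtrahend) are non-negative but the stored result is negative: signed overflow. The true value 182 − (-119) = 301 lies outside [-256, 255].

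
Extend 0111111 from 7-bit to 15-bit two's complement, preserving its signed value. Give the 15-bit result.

MSB of 0111111 is 0; replicate it into the new high bits.
00000000|0111111 → 000000000111111 (still 63).

000000000111111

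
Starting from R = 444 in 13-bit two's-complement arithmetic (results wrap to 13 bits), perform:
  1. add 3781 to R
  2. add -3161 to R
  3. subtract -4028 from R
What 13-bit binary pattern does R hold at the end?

1001111100100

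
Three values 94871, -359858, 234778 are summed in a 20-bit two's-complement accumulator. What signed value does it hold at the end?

94871 + (-359858) = -264987 (10111111010011100101)
-264987 + 234778 = -30209 (11111000100111111111)

-30209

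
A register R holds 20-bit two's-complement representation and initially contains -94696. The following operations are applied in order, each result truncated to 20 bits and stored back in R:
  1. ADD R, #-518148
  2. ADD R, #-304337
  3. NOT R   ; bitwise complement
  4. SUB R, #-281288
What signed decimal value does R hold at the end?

149892

Start: R = -94696 = 11101000111000011000.
R = -94696 + (-518148) = -612844; wraps to 435732 = 01101010011000010100
R = 435732 + (-304337) = 131395 = 00100000000101000011
R = NOT 00100000000101000011 = 11011111111010111100 = -131396
R = -131396 − (-281288) = 149892 = 00100100100110000100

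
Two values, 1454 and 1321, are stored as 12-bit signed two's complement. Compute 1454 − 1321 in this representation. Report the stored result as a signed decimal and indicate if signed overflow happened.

1454 → 010110101110
1321 → 010100101001
Subtract via negate-and-add: invert 010100101001 + 1 = 101011010111 (i.e. -1321).
  010110101110
+ 101011010111
= 000010000101  (discard carry-out 1)
Result 000010000101: MSB = 0 → value 133.
Addends (after negating the subtrahend) have opposite signs, so signed overflow cannot occur.

133; no overflow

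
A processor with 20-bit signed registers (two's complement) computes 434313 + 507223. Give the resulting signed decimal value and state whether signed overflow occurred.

-107040; overflow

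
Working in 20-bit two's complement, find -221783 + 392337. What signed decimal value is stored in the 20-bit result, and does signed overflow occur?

170554; no overflow

-221783 → 11001001110110101001
392337 → 01011111110010010001
  11001001110110101001
+ 01011111110010010001
= 00101001101000111010  (discard carry-out 1)
Result 00101001101000111010: MSB = 0 → value 170554.
Addends have opposite signs, so signed overflow cannot occur.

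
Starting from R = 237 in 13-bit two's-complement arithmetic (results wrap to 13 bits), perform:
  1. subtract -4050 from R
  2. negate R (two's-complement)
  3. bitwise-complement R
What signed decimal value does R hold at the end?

-3906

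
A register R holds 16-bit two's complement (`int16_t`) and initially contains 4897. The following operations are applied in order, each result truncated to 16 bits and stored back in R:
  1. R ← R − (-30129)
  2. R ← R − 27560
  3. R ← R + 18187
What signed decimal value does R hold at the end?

25653

Start: R = 4897 = 0001001100100001.
R = 4897 − (-30129) = 35026; wraps to -30510 = 1000100011010010
R = -30510 − 27560 = -58070; wraps to 7466 = 0001110100101010
R = 7466 + 18187 = 25653 = 0110010000110101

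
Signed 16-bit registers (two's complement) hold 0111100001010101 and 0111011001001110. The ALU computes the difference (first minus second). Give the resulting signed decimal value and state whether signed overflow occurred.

519; no overflow

0111100001010101 = 30805 (signed)
0111011001001110 = 30286 (signed)
Subtract via negate-and-add: invert 0111011001001110 + 1 = 1000100110110010 (i.e. -30286).
  0111100001010101
+ 1000100110110010
= 0000001000000111  (discard carry-out 1)
Result 0000001000000111: MSB = 0 → value 519.
Addends (after negating the subtrahend) have opposite signs, so signed overflow cannot occur.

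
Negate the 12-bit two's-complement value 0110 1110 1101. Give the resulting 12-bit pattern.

100100010011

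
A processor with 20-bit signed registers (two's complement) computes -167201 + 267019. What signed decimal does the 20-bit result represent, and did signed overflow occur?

99818; no overflow

-167201 → 11010111001011011111
267019 → 01000001001100001011
  11010111001011011111
+ 01000001001100001011
= 00011000010111101010  (discard carry-out 1)
Result 00011000010111101010: MSB = 0 → value 99818.
Addends have opposite signs, so signed overflow cannot occur.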